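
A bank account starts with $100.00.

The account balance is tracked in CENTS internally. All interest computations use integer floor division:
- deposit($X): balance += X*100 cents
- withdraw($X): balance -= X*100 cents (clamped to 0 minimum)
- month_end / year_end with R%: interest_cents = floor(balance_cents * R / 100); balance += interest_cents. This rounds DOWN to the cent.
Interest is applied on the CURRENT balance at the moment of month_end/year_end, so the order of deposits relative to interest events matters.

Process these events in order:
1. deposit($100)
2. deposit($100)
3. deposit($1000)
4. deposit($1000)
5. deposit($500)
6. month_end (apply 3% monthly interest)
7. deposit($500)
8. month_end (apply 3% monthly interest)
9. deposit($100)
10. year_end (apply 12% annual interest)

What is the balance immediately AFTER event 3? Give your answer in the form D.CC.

After 1 (deposit($100)): balance=$200.00 total_interest=$0.00
After 2 (deposit($100)): balance=$300.00 total_interest=$0.00
After 3 (deposit($1000)): balance=$1300.00 total_interest=$0.00

Answer: 1300.00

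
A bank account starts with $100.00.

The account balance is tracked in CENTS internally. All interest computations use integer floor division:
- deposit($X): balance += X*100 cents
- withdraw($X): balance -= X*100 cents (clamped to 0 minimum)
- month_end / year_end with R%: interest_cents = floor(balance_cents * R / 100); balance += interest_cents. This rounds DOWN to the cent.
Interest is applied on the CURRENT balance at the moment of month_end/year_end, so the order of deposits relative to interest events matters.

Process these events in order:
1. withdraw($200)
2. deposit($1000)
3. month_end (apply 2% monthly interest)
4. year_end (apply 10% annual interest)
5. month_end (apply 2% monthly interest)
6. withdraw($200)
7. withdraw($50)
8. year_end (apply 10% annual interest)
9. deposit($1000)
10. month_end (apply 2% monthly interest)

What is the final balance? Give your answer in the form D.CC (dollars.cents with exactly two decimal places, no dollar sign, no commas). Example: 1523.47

After 1 (withdraw($200)): balance=$0.00 total_interest=$0.00
After 2 (deposit($1000)): balance=$1000.00 total_interest=$0.00
After 3 (month_end (apply 2% monthly interest)): balance=$1020.00 total_interest=$20.00
After 4 (year_end (apply 10% annual interest)): balance=$1122.00 total_interest=$122.00
After 5 (month_end (apply 2% monthly interest)): balance=$1144.44 total_interest=$144.44
After 6 (withdraw($200)): balance=$944.44 total_interest=$144.44
After 7 (withdraw($50)): balance=$894.44 total_interest=$144.44
After 8 (year_end (apply 10% annual interest)): balance=$983.88 total_interest=$233.88
After 9 (deposit($1000)): balance=$1983.88 total_interest=$233.88
After 10 (month_end (apply 2% monthly interest)): balance=$2023.55 total_interest=$273.55

Answer: 2023.55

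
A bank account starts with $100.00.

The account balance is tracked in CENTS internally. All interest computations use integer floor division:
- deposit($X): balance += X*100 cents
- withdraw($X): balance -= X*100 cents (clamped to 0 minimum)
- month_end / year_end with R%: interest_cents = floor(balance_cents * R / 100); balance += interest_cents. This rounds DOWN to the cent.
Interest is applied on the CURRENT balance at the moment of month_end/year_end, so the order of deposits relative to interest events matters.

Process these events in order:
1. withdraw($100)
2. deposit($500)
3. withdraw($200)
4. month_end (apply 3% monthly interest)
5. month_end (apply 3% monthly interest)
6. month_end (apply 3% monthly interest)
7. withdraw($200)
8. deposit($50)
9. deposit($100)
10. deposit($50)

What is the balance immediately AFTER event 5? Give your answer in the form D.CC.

Answer: 318.27

Derivation:
After 1 (withdraw($100)): balance=$0.00 total_interest=$0.00
After 2 (deposit($500)): balance=$500.00 total_interest=$0.00
After 3 (withdraw($200)): balance=$300.00 total_interest=$0.00
After 4 (month_end (apply 3% monthly interest)): balance=$309.00 total_interest=$9.00
After 5 (month_end (apply 3% monthly interest)): balance=$318.27 total_interest=$18.27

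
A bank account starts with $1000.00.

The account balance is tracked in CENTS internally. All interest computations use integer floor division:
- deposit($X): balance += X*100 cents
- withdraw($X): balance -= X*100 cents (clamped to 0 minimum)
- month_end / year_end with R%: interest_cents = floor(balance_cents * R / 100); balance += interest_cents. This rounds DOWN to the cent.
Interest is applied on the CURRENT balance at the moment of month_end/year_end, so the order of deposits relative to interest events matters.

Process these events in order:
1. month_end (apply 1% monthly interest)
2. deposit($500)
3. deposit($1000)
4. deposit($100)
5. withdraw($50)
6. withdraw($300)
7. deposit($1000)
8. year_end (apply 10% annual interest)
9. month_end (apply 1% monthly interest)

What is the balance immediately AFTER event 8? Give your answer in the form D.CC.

Answer: 3586.00

Derivation:
After 1 (month_end (apply 1% monthly interest)): balance=$1010.00 total_interest=$10.00
After 2 (deposit($500)): balance=$1510.00 total_interest=$10.00
After 3 (deposit($1000)): balance=$2510.00 total_interest=$10.00
After 4 (deposit($100)): balance=$2610.00 total_interest=$10.00
After 5 (withdraw($50)): balance=$2560.00 total_interest=$10.00
After 6 (withdraw($300)): balance=$2260.00 total_interest=$10.00
After 7 (deposit($1000)): balance=$3260.00 total_interest=$10.00
After 8 (year_end (apply 10% annual interest)): balance=$3586.00 total_interest=$336.00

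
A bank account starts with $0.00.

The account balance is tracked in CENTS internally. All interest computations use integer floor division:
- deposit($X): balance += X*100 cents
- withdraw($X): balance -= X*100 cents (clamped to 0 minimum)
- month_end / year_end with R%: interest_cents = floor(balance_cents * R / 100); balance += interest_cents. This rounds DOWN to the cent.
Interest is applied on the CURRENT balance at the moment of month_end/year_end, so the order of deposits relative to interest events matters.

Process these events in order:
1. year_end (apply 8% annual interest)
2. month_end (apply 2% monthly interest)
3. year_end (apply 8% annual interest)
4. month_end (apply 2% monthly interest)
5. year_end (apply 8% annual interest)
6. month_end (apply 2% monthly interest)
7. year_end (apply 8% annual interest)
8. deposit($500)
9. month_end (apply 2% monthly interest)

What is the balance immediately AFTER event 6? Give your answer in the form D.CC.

After 1 (year_end (apply 8% annual interest)): balance=$0.00 total_interest=$0.00
After 2 (month_end (apply 2% monthly interest)): balance=$0.00 total_interest=$0.00
After 3 (year_end (apply 8% annual interest)): balance=$0.00 total_interest=$0.00
After 4 (month_end (apply 2% monthly interest)): balance=$0.00 total_interest=$0.00
After 5 (year_end (apply 8% annual interest)): balance=$0.00 total_interest=$0.00
After 6 (month_end (apply 2% monthly interest)): balance=$0.00 total_interest=$0.00

Answer: 0.00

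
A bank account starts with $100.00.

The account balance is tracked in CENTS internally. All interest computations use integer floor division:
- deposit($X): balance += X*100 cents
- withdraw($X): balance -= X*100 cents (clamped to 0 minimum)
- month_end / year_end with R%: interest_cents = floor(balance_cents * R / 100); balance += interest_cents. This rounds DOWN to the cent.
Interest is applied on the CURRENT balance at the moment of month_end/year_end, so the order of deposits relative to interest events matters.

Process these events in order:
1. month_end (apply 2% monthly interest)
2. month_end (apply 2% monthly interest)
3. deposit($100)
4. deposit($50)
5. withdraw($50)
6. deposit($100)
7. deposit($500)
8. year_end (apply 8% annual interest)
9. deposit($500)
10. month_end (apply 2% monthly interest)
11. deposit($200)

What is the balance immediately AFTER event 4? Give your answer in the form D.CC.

After 1 (month_end (apply 2% monthly interest)): balance=$102.00 total_interest=$2.00
After 2 (month_end (apply 2% monthly interest)): balance=$104.04 total_interest=$4.04
After 3 (deposit($100)): balance=$204.04 total_interest=$4.04
After 4 (deposit($50)): balance=$254.04 total_interest=$4.04

Answer: 254.04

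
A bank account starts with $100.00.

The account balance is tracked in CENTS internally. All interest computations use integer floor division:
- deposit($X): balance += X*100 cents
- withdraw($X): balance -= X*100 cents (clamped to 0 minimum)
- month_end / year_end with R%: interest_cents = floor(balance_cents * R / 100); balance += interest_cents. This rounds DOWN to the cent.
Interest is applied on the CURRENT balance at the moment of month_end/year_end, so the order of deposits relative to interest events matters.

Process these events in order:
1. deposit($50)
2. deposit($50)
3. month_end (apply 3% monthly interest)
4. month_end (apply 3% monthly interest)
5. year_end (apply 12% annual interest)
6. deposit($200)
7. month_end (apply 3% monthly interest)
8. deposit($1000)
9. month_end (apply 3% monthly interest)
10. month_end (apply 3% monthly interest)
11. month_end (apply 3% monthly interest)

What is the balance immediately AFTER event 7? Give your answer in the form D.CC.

Answer: 450.76

Derivation:
After 1 (deposit($50)): balance=$150.00 total_interest=$0.00
After 2 (deposit($50)): balance=$200.00 total_interest=$0.00
After 3 (month_end (apply 3% monthly interest)): balance=$206.00 total_interest=$6.00
After 4 (month_end (apply 3% monthly interest)): balance=$212.18 total_interest=$12.18
After 5 (year_end (apply 12% annual interest)): balance=$237.64 total_interest=$37.64
After 6 (deposit($200)): balance=$437.64 total_interest=$37.64
After 7 (month_end (apply 3% monthly interest)): balance=$450.76 total_interest=$50.76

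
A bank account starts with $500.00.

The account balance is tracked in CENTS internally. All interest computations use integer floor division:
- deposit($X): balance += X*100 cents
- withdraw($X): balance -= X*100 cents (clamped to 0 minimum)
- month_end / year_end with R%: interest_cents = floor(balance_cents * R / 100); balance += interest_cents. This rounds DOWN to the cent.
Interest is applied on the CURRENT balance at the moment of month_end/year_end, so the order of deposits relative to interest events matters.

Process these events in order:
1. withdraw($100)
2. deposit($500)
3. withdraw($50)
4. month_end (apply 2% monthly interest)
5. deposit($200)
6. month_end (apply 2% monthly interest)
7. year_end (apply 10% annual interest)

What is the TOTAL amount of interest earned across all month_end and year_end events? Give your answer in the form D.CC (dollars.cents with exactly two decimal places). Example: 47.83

Answer: 147.17

Derivation:
After 1 (withdraw($100)): balance=$400.00 total_interest=$0.00
After 2 (deposit($500)): balance=$900.00 total_interest=$0.00
After 3 (withdraw($50)): balance=$850.00 total_interest=$0.00
After 4 (month_end (apply 2% monthly interest)): balance=$867.00 total_interest=$17.00
After 5 (deposit($200)): balance=$1067.00 total_interest=$17.00
After 6 (month_end (apply 2% monthly interest)): balance=$1088.34 total_interest=$38.34
After 7 (year_end (apply 10% annual interest)): balance=$1197.17 total_interest=$147.17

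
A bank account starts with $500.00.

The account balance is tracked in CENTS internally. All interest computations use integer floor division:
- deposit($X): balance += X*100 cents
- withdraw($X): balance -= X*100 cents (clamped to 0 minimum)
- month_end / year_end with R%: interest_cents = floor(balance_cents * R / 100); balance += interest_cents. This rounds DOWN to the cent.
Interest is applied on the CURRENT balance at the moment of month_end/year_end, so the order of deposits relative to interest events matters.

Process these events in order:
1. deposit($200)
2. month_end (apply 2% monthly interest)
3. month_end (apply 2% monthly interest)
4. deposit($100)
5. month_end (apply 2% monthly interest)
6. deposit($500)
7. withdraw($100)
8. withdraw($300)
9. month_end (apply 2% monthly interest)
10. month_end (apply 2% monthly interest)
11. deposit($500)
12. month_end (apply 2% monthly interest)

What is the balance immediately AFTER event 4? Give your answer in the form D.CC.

Answer: 828.28

Derivation:
After 1 (deposit($200)): balance=$700.00 total_interest=$0.00
After 2 (month_end (apply 2% monthly interest)): balance=$714.00 total_interest=$14.00
After 3 (month_end (apply 2% monthly interest)): balance=$728.28 total_interest=$28.28
After 4 (deposit($100)): balance=$828.28 total_interest=$28.28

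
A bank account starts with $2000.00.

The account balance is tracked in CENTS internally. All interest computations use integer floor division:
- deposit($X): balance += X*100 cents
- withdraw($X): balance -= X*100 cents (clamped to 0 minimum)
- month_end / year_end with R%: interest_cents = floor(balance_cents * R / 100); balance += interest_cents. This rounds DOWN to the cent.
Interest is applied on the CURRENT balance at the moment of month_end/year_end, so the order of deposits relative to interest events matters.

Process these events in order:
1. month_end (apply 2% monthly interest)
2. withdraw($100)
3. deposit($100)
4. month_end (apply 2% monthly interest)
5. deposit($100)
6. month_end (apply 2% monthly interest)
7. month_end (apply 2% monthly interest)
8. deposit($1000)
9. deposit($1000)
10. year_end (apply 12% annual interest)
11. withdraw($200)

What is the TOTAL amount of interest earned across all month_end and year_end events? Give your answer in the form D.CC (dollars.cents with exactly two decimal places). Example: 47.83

Answer: 681.15

Derivation:
After 1 (month_end (apply 2% monthly interest)): balance=$2040.00 total_interest=$40.00
After 2 (withdraw($100)): balance=$1940.00 total_interest=$40.00
After 3 (deposit($100)): balance=$2040.00 total_interest=$40.00
After 4 (month_end (apply 2% monthly interest)): balance=$2080.80 total_interest=$80.80
After 5 (deposit($100)): balance=$2180.80 total_interest=$80.80
After 6 (month_end (apply 2% monthly interest)): balance=$2224.41 total_interest=$124.41
After 7 (month_end (apply 2% monthly interest)): balance=$2268.89 total_interest=$168.89
After 8 (deposit($1000)): balance=$3268.89 total_interest=$168.89
After 9 (deposit($1000)): balance=$4268.89 total_interest=$168.89
After 10 (year_end (apply 12% annual interest)): balance=$4781.15 total_interest=$681.15
After 11 (withdraw($200)): balance=$4581.15 total_interest=$681.15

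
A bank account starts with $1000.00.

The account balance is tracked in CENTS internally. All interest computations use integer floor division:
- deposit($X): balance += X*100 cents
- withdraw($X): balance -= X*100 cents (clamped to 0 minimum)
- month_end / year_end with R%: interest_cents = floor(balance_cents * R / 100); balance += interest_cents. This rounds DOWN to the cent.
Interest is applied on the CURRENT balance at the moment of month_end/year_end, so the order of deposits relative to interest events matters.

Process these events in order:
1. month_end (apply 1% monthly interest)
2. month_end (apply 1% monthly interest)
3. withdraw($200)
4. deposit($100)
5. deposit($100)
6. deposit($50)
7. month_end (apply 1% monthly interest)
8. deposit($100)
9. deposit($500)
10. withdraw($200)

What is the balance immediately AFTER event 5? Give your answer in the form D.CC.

After 1 (month_end (apply 1% monthly interest)): balance=$1010.00 total_interest=$10.00
After 2 (month_end (apply 1% monthly interest)): balance=$1020.10 total_interest=$20.10
After 3 (withdraw($200)): balance=$820.10 total_interest=$20.10
After 4 (deposit($100)): balance=$920.10 total_interest=$20.10
After 5 (deposit($100)): balance=$1020.10 total_interest=$20.10

Answer: 1020.10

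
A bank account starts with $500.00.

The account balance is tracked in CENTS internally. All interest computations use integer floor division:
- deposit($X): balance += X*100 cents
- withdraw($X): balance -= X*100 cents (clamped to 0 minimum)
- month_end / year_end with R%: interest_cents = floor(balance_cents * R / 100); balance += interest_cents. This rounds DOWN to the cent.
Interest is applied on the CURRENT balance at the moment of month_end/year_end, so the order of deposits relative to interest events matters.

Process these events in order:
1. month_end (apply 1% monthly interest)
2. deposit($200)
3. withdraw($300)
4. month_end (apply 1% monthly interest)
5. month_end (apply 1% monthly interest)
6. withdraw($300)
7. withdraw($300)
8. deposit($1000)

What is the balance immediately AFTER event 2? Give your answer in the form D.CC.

Answer: 705.00

Derivation:
After 1 (month_end (apply 1% monthly interest)): balance=$505.00 total_interest=$5.00
After 2 (deposit($200)): balance=$705.00 total_interest=$5.00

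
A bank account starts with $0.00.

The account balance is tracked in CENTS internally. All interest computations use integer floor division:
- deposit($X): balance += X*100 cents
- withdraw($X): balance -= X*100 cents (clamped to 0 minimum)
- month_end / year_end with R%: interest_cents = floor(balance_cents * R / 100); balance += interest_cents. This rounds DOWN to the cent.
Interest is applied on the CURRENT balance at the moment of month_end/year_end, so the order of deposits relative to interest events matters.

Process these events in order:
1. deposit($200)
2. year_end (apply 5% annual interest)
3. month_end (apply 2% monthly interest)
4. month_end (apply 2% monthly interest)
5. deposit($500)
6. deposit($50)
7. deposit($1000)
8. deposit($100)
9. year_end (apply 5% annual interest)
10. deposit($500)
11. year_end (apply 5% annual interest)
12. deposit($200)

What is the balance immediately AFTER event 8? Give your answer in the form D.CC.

After 1 (deposit($200)): balance=$200.00 total_interest=$0.00
After 2 (year_end (apply 5% annual interest)): balance=$210.00 total_interest=$10.00
After 3 (month_end (apply 2% monthly interest)): balance=$214.20 total_interest=$14.20
After 4 (month_end (apply 2% monthly interest)): balance=$218.48 total_interest=$18.48
After 5 (deposit($500)): balance=$718.48 total_interest=$18.48
After 6 (deposit($50)): balance=$768.48 total_interest=$18.48
After 7 (deposit($1000)): balance=$1768.48 total_interest=$18.48
After 8 (deposit($100)): balance=$1868.48 total_interest=$18.48

Answer: 1868.48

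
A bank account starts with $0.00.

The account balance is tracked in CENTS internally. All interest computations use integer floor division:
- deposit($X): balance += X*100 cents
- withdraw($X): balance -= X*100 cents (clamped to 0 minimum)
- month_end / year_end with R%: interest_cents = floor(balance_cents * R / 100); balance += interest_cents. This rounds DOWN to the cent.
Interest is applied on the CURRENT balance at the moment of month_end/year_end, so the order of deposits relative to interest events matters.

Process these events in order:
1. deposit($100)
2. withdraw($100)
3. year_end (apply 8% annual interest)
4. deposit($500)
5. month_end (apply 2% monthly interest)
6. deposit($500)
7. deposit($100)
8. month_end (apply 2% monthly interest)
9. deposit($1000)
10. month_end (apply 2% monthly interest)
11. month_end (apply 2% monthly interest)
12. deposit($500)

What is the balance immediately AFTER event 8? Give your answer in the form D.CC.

Answer: 1132.20

Derivation:
After 1 (deposit($100)): balance=$100.00 total_interest=$0.00
After 2 (withdraw($100)): balance=$0.00 total_interest=$0.00
After 3 (year_end (apply 8% annual interest)): balance=$0.00 total_interest=$0.00
After 4 (deposit($500)): balance=$500.00 total_interest=$0.00
After 5 (month_end (apply 2% monthly interest)): balance=$510.00 total_interest=$10.00
After 6 (deposit($500)): balance=$1010.00 total_interest=$10.00
After 7 (deposit($100)): balance=$1110.00 total_interest=$10.00
After 8 (month_end (apply 2% monthly interest)): balance=$1132.20 total_interest=$32.20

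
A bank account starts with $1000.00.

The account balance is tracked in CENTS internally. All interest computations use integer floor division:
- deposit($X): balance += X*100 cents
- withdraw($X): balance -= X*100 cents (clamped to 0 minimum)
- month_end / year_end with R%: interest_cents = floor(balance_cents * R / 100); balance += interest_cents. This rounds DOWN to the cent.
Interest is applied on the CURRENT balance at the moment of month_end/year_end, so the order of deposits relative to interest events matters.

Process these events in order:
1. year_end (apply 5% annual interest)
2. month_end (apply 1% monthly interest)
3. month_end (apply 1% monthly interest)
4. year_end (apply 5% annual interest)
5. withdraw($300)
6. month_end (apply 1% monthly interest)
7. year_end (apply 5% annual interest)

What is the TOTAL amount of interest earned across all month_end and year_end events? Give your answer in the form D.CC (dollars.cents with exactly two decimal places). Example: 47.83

After 1 (year_end (apply 5% annual interest)): balance=$1050.00 total_interest=$50.00
After 2 (month_end (apply 1% monthly interest)): balance=$1060.50 total_interest=$60.50
After 3 (month_end (apply 1% monthly interest)): balance=$1071.10 total_interest=$71.10
After 4 (year_end (apply 5% annual interest)): balance=$1124.65 total_interest=$124.65
After 5 (withdraw($300)): balance=$824.65 total_interest=$124.65
After 6 (month_end (apply 1% monthly interest)): balance=$832.89 total_interest=$132.89
After 7 (year_end (apply 5% annual interest)): balance=$874.53 total_interest=$174.53

Answer: 174.53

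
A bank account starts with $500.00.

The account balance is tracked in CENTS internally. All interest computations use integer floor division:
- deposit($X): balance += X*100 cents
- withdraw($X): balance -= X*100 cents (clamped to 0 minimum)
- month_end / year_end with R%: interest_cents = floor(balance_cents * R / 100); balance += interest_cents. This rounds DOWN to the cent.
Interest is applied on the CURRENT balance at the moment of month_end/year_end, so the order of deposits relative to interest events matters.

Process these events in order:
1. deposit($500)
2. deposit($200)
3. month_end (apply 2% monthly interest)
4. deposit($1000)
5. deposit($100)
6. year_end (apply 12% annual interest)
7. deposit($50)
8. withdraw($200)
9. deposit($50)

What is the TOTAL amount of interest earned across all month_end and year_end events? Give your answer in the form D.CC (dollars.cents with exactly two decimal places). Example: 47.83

After 1 (deposit($500)): balance=$1000.00 total_interest=$0.00
After 2 (deposit($200)): balance=$1200.00 total_interest=$0.00
After 3 (month_end (apply 2% monthly interest)): balance=$1224.00 total_interest=$24.00
After 4 (deposit($1000)): balance=$2224.00 total_interest=$24.00
After 5 (deposit($100)): balance=$2324.00 total_interest=$24.00
After 6 (year_end (apply 12% annual interest)): balance=$2602.88 total_interest=$302.88
After 7 (deposit($50)): balance=$2652.88 total_interest=$302.88
After 8 (withdraw($200)): balance=$2452.88 total_interest=$302.88
After 9 (deposit($50)): balance=$2502.88 total_interest=$302.88

Answer: 302.88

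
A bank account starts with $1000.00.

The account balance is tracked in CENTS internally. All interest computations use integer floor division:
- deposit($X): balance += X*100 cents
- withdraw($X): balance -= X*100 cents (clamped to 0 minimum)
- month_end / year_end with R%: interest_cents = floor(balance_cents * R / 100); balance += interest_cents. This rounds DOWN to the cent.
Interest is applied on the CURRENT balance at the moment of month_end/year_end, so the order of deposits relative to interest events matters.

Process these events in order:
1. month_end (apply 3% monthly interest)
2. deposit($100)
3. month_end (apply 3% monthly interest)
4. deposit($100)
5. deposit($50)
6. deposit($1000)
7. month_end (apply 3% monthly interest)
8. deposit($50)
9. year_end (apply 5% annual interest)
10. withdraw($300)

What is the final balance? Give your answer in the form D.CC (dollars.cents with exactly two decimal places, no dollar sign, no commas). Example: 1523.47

Answer: 2254.97

Derivation:
After 1 (month_end (apply 3% monthly interest)): balance=$1030.00 total_interest=$30.00
After 2 (deposit($100)): balance=$1130.00 total_interest=$30.00
After 3 (month_end (apply 3% monthly interest)): balance=$1163.90 total_interest=$63.90
After 4 (deposit($100)): balance=$1263.90 total_interest=$63.90
After 5 (deposit($50)): balance=$1313.90 total_interest=$63.90
After 6 (deposit($1000)): balance=$2313.90 total_interest=$63.90
After 7 (month_end (apply 3% monthly interest)): balance=$2383.31 total_interest=$133.31
After 8 (deposit($50)): balance=$2433.31 total_interest=$133.31
After 9 (year_end (apply 5% annual interest)): balance=$2554.97 total_interest=$254.97
After 10 (withdraw($300)): balance=$2254.97 total_interest=$254.97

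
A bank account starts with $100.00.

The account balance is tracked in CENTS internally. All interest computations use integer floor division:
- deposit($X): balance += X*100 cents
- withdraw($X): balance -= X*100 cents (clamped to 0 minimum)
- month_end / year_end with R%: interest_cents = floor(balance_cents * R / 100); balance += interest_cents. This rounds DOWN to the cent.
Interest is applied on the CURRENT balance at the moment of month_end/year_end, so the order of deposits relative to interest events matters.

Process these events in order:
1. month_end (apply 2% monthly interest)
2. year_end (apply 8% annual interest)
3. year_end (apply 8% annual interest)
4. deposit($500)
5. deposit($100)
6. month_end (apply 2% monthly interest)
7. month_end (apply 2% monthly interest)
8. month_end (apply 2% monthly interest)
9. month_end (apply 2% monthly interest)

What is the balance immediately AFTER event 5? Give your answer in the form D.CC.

After 1 (month_end (apply 2% monthly interest)): balance=$102.00 total_interest=$2.00
After 2 (year_end (apply 8% annual interest)): balance=$110.16 total_interest=$10.16
After 3 (year_end (apply 8% annual interest)): balance=$118.97 total_interest=$18.97
After 4 (deposit($500)): balance=$618.97 total_interest=$18.97
After 5 (deposit($100)): balance=$718.97 total_interest=$18.97

Answer: 718.97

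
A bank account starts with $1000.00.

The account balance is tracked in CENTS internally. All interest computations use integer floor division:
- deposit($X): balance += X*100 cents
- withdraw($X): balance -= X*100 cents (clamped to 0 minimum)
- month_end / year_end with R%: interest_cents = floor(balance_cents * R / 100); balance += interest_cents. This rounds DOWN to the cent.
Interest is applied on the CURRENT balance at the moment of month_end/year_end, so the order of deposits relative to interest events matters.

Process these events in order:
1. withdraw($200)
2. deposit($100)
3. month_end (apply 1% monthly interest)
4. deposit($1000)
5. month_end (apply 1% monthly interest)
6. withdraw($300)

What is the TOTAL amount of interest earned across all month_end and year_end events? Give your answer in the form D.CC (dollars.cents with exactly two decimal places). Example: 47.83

After 1 (withdraw($200)): balance=$800.00 total_interest=$0.00
After 2 (deposit($100)): balance=$900.00 total_interest=$0.00
After 3 (month_end (apply 1% monthly interest)): balance=$909.00 total_interest=$9.00
After 4 (deposit($1000)): balance=$1909.00 total_interest=$9.00
After 5 (month_end (apply 1% monthly interest)): balance=$1928.09 total_interest=$28.09
After 6 (withdraw($300)): balance=$1628.09 total_interest=$28.09

Answer: 28.09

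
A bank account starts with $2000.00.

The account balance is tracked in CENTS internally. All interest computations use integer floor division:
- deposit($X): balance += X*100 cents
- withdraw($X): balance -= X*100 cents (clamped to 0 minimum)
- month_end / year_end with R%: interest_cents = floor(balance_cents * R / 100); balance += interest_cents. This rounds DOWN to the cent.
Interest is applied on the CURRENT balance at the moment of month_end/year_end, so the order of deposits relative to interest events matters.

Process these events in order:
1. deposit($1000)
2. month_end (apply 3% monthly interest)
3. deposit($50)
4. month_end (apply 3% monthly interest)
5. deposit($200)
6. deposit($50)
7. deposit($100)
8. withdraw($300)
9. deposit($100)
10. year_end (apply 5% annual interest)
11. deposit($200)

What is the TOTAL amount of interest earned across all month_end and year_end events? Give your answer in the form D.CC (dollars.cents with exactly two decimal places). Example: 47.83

Answer: 353.41

Derivation:
After 1 (deposit($1000)): balance=$3000.00 total_interest=$0.00
After 2 (month_end (apply 3% monthly interest)): balance=$3090.00 total_interest=$90.00
After 3 (deposit($50)): balance=$3140.00 total_interest=$90.00
After 4 (month_end (apply 3% monthly interest)): balance=$3234.20 total_interest=$184.20
After 5 (deposit($200)): balance=$3434.20 total_interest=$184.20
After 6 (deposit($50)): balance=$3484.20 total_interest=$184.20
After 7 (deposit($100)): balance=$3584.20 total_interest=$184.20
After 8 (withdraw($300)): balance=$3284.20 total_interest=$184.20
After 9 (deposit($100)): balance=$3384.20 total_interest=$184.20
After 10 (year_end (apply 5% annual interest)): balance=$3553.41 total_interest=$353.41
After 11 (deposit($200)): balance=$3753.41 total_interest=$353.41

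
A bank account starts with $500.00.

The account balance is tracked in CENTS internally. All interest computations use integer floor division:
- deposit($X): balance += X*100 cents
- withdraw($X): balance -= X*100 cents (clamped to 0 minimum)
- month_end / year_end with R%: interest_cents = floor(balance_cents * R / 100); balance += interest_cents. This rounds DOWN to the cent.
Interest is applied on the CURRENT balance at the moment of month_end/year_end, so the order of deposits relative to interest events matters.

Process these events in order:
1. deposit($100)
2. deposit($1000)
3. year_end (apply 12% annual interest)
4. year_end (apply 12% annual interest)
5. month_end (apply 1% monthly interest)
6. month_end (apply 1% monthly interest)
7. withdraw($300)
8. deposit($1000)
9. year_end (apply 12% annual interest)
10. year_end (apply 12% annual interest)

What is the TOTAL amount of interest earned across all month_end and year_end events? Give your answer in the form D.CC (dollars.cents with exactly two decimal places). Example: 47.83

After 1 (deposit($100)): balance=$600.00 total_interest=$0.00
After 2 (deposit($1000)): balance=$1600.00 total_interest=$0.00
After 3 (year_end (apply 12% annual interest)): balance=$1792.00 total_interest=$192.00
After 4 (year_end (apply 12% annual interest)): balance=$2007.04 total_interest=$407.04
After 5 (month_end (apply 1% monthly interest)): balance=$2027.11 total_interest=$427.11
After 6 (month_end (apply 1% monthly interest)): balance=$2047.38 total_interest=$447.38
After 7 (withdraw($300)): balance=$1747.38 total_interest=$447.38
After 8 (deposit($1000)): balance=$2747.38 total_interest=$447.38
After 9 (year_end (apply 12% annual interest)): balance=$3077.06 total_interest=$777.06
After 10 (year_end (apply 12% annual interest)): balance=$3446.30 total_interest=$1146.30

Answer: 1146.30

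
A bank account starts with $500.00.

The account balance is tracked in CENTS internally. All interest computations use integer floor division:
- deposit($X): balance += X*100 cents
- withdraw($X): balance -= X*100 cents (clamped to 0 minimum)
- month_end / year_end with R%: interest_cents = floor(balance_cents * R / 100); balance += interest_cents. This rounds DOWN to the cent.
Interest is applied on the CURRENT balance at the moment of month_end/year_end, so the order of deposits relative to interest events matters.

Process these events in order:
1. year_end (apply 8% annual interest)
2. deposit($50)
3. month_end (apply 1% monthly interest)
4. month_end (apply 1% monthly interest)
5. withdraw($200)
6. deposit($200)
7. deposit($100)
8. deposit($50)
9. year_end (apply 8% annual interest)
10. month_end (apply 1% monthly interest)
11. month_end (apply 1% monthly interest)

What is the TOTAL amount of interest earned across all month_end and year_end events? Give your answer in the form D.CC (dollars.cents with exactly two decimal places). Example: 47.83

Answer: 128.30

Derivation:
After 1 (year_end (apply 8% annual interest)): balance=$540.00 total_interest=$40.00
After 2 (deposit($50)): balance=$590.00 total_interest=$40.00
After 3 (month_end (apply 1% monthly interest)): balance=$595.90 total_interest=$45.90
After 4 (month_end (apply 1% monthly interest)): balance=$601.85 total_interest=$51.85
After 5 (withdraw($200)): balance=$401.85 total_interest=$51.85
After 6 (deposit($200)): balance=$601.85 total_interest=$51.85
After 7 (deposit($100)): balance=$701.85 total_interest=$51.85
After 8 (deposit($50)): balance=$751.85 total_interest=$51.85
After 9 (year_end (apply 8% annual interest)): balance=$811.99 total_interest=$111.99
After 10 (month_end (apply 1% monthly interest)): balance=$820.10 total_interest=$120.10
After 11 (month_end (apply 1% monthly interest)): balance=$828.30 total_interest=$128.30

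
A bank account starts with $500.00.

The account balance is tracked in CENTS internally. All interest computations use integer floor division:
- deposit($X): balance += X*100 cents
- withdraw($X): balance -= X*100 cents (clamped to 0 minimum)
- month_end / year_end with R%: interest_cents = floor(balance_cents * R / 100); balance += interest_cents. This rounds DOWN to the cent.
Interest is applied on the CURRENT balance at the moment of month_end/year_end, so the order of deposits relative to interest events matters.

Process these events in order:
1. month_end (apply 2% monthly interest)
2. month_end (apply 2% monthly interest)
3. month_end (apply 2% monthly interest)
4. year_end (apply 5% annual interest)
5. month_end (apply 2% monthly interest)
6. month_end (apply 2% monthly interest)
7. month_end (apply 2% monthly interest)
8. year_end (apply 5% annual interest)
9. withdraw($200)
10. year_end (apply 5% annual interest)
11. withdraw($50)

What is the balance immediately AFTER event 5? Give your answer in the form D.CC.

After 1 (month_end (apply 2% monthly interest)): balance=$510.00 total_interest=$10.00
After 2 (month_end (apply 2% monthly interest)): balance=$520.20 total_interest=$20.20
After 3 (month_end (apply 2% monthly interest)): balance=$530.60 total_interest=$30.60
After 4 (year_end (apply 5% annual interest)): balance=$557.13 total_interest=$57.13
After 5 (month_end (apply 2% monthly interest)): balance=$568.27 total_interest=$68.27

Answer: 568.27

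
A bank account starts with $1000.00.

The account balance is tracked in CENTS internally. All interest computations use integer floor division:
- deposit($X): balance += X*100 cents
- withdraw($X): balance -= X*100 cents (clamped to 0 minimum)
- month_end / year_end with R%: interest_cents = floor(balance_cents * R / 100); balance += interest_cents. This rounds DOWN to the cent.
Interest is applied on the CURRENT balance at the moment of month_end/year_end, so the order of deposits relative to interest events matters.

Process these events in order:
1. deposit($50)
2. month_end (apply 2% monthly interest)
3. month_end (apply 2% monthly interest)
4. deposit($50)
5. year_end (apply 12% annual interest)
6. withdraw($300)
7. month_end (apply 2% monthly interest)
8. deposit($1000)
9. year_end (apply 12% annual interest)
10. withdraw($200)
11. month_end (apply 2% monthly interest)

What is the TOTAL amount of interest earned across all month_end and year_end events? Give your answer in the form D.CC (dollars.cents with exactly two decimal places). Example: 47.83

After 1 (deposit($50)): balance=$1050.00 total_interest=$0.00
After 2 (month_end (apply 2% monthly interest)): balance=$1071.00 total_interest=$21.00
After 3 (month_end (apply 2% monthly interest)): balance=$1092.42 total_interest=$42.42
After 4 (deposit($50)): balance=$1142.42 total_interest=$42.42
After 5 (year_end (apply 12% annual interest)): balance=$1279.51 total_interest=$179.51
After 6 (withdraw($300)): balance=$979.51 total_interest=$179.51
After 7 (month_end (apply 2% monthly interest)): balance=$999.10 total_interest=$199.10
After 8 (deposit($1000)): balance=$1999.10 total_interest=$199.10
After 9 (year_end (apply 12% annual interest)): balance=$2238.99 total_interest=$438.99
After 10 (withdraw($200)): balance=$2038.99 total_interest=$438.99
After 11 (month_end (apply 2% monthly interest)): balance=$2079.76 total_interest=$479.76

Answer: 479.76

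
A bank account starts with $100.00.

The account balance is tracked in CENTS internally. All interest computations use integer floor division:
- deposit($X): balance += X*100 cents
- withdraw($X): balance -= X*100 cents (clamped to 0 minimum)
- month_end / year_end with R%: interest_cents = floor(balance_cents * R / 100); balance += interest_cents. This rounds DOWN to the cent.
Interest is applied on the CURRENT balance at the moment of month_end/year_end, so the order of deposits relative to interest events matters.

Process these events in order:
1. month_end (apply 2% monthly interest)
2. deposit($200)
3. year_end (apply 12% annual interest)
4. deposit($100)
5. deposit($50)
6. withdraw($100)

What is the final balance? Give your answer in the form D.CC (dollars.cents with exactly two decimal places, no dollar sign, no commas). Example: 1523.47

Answer: 388.24

Derivation:
After 1 (month_end (apply 2% monthly interest)): balance=$102.00 total_interest=$2.00
After 2 (deposit($200)): balance=$302.00 total_interest=$2.00
After 3 (year_end (apply 12% annual interest)): balance=$338.24 total_interest=$38.24
After 4 (deposit($100)): balance=$438.24 total_interest=$38.24
After 5 (deposit($50)): balance=$488.24 total_interest=$38.24
After 6 (withdraw($100)): balance=$388.24 total_interest=$38.24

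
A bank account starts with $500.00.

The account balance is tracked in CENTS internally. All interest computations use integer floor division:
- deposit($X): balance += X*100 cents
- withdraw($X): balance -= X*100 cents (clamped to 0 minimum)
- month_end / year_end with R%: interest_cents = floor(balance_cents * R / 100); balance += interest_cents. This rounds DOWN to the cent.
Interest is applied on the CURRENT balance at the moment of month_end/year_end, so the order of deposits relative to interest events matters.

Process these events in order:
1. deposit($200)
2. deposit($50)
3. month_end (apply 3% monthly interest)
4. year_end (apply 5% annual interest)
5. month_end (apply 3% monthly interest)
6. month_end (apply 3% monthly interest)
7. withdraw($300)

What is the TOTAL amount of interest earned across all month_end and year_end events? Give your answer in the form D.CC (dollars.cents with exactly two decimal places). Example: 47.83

After 1 (deposit($200)): balance=$700.00 total_interest=$0.00
After 2 (deposit($50)): balance=$750.00 total_interest=$0.00
After 3 (month_end (apply 3% monthly interest)): balance=$772.50 total_interest=$22.50
After 4 (year_end (apply 5% annual interest)): balance=$811.12 total_interest=$61.12
After 5 (month_end (apply 3% monthly interest)): balance=$835.45 total_interest=$85.45
After 6 (month_end (apply 3% monthly interest)): balance=$860.51 total_interest=$110.51
After 7 (withdraw($300)): balance=$560.51 total_interest=$110.51

Answer: 110.51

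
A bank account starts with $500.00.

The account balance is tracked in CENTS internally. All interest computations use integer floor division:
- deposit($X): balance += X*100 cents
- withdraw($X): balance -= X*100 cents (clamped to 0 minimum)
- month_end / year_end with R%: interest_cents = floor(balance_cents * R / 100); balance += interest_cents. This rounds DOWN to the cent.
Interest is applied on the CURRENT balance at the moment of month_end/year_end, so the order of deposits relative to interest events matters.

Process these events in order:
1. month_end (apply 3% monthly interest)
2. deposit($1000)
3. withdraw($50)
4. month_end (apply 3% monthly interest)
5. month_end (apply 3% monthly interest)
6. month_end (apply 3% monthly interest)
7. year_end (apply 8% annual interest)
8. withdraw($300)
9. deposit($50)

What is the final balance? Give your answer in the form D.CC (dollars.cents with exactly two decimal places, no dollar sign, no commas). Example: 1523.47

Answer: 1478.89

Derivation:
After 1 (month_end (apply 3% monthly interest)): balance=$515.00 total_interest=$15.00
After 2 (deposit($1000)): balance=$1515.00 total_interest=$15.00
After 3 (withdraw($50)): balance=$1465.00 total_interest=$15.00
After 4 (month_end (apply 3% monthly interest)): balance=$1508.95 total_interest=$58.95
After 5 (month_end (apply 3% monthly interest)): balance=$1554.21 total_interest=$104.21
After 6 (month_end (apply 3% monthly interest)): balance=$1600.83 total_interest=$150.83
After 7 (year_end (apply 8% annual interest)): balance=$1728.89 total_interest=$278.89
After 8 (withdraw($300)): balance=$1428.89 total_interest=$278.89
After 9 (deposit($50)): balance=$1478.89 total_interest=$278.89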